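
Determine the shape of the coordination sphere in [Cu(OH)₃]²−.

Each hydroxide is −1; balancing the −2 overall charge requires Cu(I).
Group 11 minus oxidation state 1 gives a d¹⁰ configuration.
With 3 monodentate ligands the coordination number is 3.
Three ligands around a d¹⁰ centre minimise repulsion in a trigonal-planar arrangement.

trigonal planar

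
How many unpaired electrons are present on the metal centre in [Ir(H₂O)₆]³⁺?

Summing ligand charges against the +3 overall charge gives an oxidation state of +3 for iridium.
Iridium is a group-9 element; Ir(III) is therefore d⁶.
The spin state decides the count: a 5d ion has a large Δₒ and is invariably low-spin.
An octahedral low-spin d⁶ ion is t₂g⁶e_g⁰, giving 0 unpaired electrons.

0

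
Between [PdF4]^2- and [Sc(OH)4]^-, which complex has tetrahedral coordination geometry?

[Sc(OH)4]^-

For [PdF4]^2-: Summing ligand charges against the −2 overall charge gives an oxidation state of +2 for palladium. Pd sits in group 10, so the d-electron count is 10 − 2 = 8. A 4d d⁸ ion has a large crystal-field splitting; square planar leaves the high-energy d_{x²−y²} orbital empty and maximises CFSE. → square planar.
For [Sc(OH)4]^-: Each hydroxide is −1; balancing the −1 overall charge requires Sc(III). Scandium is a group-3 element; Sc(III) is therefore d⁰. A d⁰ ion has no crystal-field stabilisation preference between square planar and tetrahedral, so four ligands adopt the sterically favoured tetrahedral geometry. → tetrahedral.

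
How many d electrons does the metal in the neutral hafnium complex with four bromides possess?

Summing ligand charges against the 0 overall charge gives an oxidation state of +4 for hafnium.
Group 4 minus oxidation state 4 gives a d⁰ configuration.

d⁰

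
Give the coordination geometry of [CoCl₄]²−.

Summing ligand charges against the −2 overall charge gives an oxidation state of +2 for cobalt.
Cobalt is a group-9 element; Co(II) is therefore d⁷.
Coordination number: 4.
Chloride is a weak-field ligand.
For a high-spin 3d d⁷ ion with weak-field ligands the small Δₜ gives little square-planar CFSE advantage, so four ligands adopt the sterically favoured tetrahedral geometry.

tetrahedral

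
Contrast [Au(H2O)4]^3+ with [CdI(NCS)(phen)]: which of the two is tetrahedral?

[CdI(NCS)(phen)]

For [Au(H2O)4]^3+: Ligand charges: water is neutral. With an overall charge of +3 the gold centre must be in the +3 oxidation state. Gold is a group-11 element; Au(III) is therefore d⁸. A 5d d⁸ ion has a large crystal-field splitting; square planar leaves the high-energy d_{x²−y²} orbital empty and maximises CFSE. → square planar.
For [CdI(NCS)(phen)]: Ligand charges: each iodide is −1; each isothiocyanate is −1; 1,10-phenanthroline is neutral. With an overall charge of 0 the cadmium centre must be in the +2 oxidation state. Cd sits in group 12, so the d-electron count is 12 − 2 = 10. A d¹⁰ ion has no crystal-field stabilisation preference between square planar and tetrahedral, so four ligands adopt the sterically favoured tetrahedral geometry. → tetrahedral.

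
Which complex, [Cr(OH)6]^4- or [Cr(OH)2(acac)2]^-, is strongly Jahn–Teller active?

[Cr(OH)6]^4-: Each hydroxide is −1; balancing the −4 overall charge requires Cr(II). Group 6 minus oxidation state 2 gives a d⁴ configuration. Hydroxide is a weak-field ligand for a first-row metal, so the complex is high-spin. The t₂g³e_g¹ (high-spin) configuration has an unevenly filled e_g set; the Jahn–Teller theorem predicts a tetragonal distortion (typically axial elongation) to lift the degeneracy.
[Cr(OH)2(acac)2]^-: Ligand charges: each hydroxide is −1; each acetylacetonate is −1. With an overall charge of −1 the chromium centre must be in the +3 oxidation state. Group 6 minus oxidation state 3 gives a d³ configuration. The d³ configuration leaves the e_g set evenly filled (or empty) — no strong Jahn–Teller driving force.

[Cr(OH)6]^4-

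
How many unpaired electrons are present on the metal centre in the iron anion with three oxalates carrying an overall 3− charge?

5

Each oxalate is −2; balancing the −3 overall charge requires Fe(III).
Iron is a group-8 element; Fe(III) is therefore d⁵.
Counting donor atoms: 3×oxalate (bidentate) → 6 donors. Coordination number = 6.
The spin state decides the count: Oxalate is a weak-field ligand for a first-row metal, so the complex is high-spin.
An octahedral high-spin d⁵ ion is t₂g³e_g², giving 5 unpaired electrons.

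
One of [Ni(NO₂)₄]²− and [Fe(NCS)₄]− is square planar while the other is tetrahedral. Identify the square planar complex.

For [Ni(NO₂)₄]²−: Ligand charges: each nitro (N-bound nitrite) is −1. With an overall charge of −2 the nickel centre must be in the +2 oxidation state. Ni sits in group 10, so the d-electron count is 10 − 2 = 8. Nitro (N-bound nitrite) is a strong-field ligand (high in the spectrochemical series). A 3d d⁸ ion with strong-field ligands gains enough CFSE to favour square planar over tetrahedral. → square planar.
For [Fe(NCS)₄]−: Summing ligand charges against the −1 overall charge gives an oxidation state of +3 for iron. Fe sits in group 8, so the d-electron count is 8 − 3 = 5. A high-spin d⁵ ion has zero CFSE in either geometry, so four ligands adopt the sterically favoured tetrahedral geometry. → tetrahedral.

[Ni(NO₂)₄]²−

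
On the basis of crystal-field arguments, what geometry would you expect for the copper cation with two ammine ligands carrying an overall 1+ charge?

linear

Summing ligand charges against the +1 overall charge gives an oxidation state of +1 for copper.
Group 11 minus oxidation state 1 gives a d¹⁰ configuration.
Coordination number: 2.
A d¹⁰ ion with only two ligands adopts a linear arrangement (sp hybridisation; no CFSE preference).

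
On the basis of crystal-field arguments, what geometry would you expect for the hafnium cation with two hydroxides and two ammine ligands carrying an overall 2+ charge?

Ligand charges: each hydroxide is −1; ammonia is neutral. With an overall charge of +2 the hafnium centre must be in the +4 oxidation state.
Hafnium is a group-4 element; Hf(IV) is therefore d⁰.
Coordination number: 4.
A d⁰ ion has no crystal-field stabilisation preference between square planar and tetrahedral, so four ligands adopt the sterically favoured tetrahedral geometry.

tetrahedral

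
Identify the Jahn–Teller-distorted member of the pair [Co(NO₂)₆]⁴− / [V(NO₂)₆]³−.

[Co(NO₂)₆]⁴−: Ligand charges: each nitro (N-bound nitrite) is −1. With an overall charge of −4 the cobalt centre must be in the +2 oxidation state. Co sits in group 9, so the d-electron count is 9 − 2 = 7. Nitro (N-bound nitrite) is a strong-field ligand (high in the spectrochemical series) for a first-row metal, so the complex is low-spin. The t₂g⁶e_g¹ (low-spin) configuration has an unevenly filled e_g set; the Jahn–Teller theorem predicts a tetragonal distortion (typically axial elongation) to lift the degeneracy.
[V(NO₂)₆]³−: Each nitro (N-bound nitrite) is −1; balancing the −3 overall charge requires V(III). Group 5 minus oxidation state 3 gives a d² configuration. The d² configuration leaves the e_g set evenly filled (or empty) — no strong Jahn–Teller driving force.

[Co(NO₂)₆]⁴−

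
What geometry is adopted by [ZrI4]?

Ligand charges: each iodide is −1. With an overall charge of 0 the zirconium centre must be in the +4 oxidation state.
Zirconium is a group-4 element; Zr(IV) is therefore d⁰.
With 4 monodentate ligands the coordination number is 4.
A d⁰ ion has no crystal-field stabilisation preference between square planar and tetrahedral, so four ligands adopt the sterically favoured tetrahedral geometry.

tetrahedral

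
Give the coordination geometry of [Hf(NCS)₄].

tetrahedral

Summing ligand charges against the 0 overall charge gives an oxidation state of +4 for hafnium.
Hf sits in group 4, so the d-electron count is 4 − 4 = 0.
With 4 monodentate ligands the coordination number is 4.
A d⁰ ion has no crystal-field stabilisation preference between square planar and tetrahedral, so four ligands adopt the sterically favoured tetrahedral geometry.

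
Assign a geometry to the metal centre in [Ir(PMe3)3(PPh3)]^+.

Trimethylphosphine is neutral; triphenylphosphine is neutral; balancing the +1 overall charge requires Ir(I).
Iridium is a group-9 element; Ir(I) is therefore d⁸.
Coordination number: 4.
A 5d d⁸ ion has a large crystal-field splitting; square planar leaves the high-energy d_{x²−y²} orbital empty and maximises CFSE.

square planar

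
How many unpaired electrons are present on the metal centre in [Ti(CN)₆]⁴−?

2

Each cyanide is −1; balancing the −4 overall charge requires Ti(II).
Group 4 minus oxidation state 2 gives a d² configuration.
In an octahedral field the d² configuration is t₂g²e_g⁰ (only one arrangement possible), giving 2 unpaired electrons.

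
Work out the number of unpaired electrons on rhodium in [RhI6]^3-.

Each iodide is −1; balancing the −3 overall charge requires Rh(III).
Rhodium is a group-9 element; Rh(III) is therefore d⁶.
The spin state decides the count: a 4d ion has a large Δₒ and is invariably low-spin.
An octahedral low-spin d⁶ ion is t₂g⁶e_g⁰, giving 0 unpaired electrons.

0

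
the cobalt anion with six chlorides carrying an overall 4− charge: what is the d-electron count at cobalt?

d⁷

Each chloride is −1; balancing the −4 overall charge requires Co(II).
Cobalt is a group-9 element; Co(II) is therefore d⁷.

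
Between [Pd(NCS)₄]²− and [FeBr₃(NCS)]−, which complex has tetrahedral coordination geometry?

[FeBr₃(NCS)]−

For [Pd(NCS)₄]²−: Each isothiocyanate is −1; balancing the −2 overall charge requires Pd(II). Group 10 minus oxidation state 2 gives a d⁸ configuration. A 4d d⁸ ion has a large crystal-field splitting; square planar leaves the high-energy d_{x²−y²} orbital empty and maximises CFSE. → square planar.
For [FeBr₃(NCS)]−: Each bromide is −1; each isothiocyanate is −1; balancing the −1 overall charge requires Fe(III). Fe sits in group 8, so the d-electron count is 8 − 3 = 5. A high-spin d⁵ ion has zero CFSE in either geometry, so four ligands adopt the sterically favoured tetrahedral geometry. → tetrahedral.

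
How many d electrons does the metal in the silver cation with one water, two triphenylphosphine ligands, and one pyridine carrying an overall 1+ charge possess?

d10

Ligand charges: water is neutral; triphenylphosphine is neutral; pyridine is neutral. With an overall charge of +1 the silver centre must be in the +1 oxidation state.
Group 11 minus oxidation state 1 gives a d¹⁰ configuration.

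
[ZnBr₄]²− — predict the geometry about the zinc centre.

tetrahedral

Summing ligand charges against the −2 overall charge gives an oxidation state of +2 for zinc.
Zinc is a group-12 element; Zn(II) is therefore d¹⁰.
With 4 monodentate ligands the coordination number is 4.
A d¹⁰ ion has no crystal-field stabilisation preference between square planar and tetrahedral, so four ligands adopt the sterically favoured tetrahedral geometry.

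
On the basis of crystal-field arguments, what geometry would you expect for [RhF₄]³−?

square planar

Ligand charges: each fluoride is −1. With an overall charge of −3 the rhodium centre must be in the +1 oxidation state.
Rhodium is a group-9 element; Rh(I) is therefore d⁸.
With 4 monodentate ligands the coordination number is 4.
A 4d d⁸ ion has a large crystal-field splitting; square planar leaves the high-energy d_{x²−y²} orbital empty and maximises CFSE.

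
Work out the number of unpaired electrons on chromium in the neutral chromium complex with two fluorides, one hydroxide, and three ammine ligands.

Ligand charges: each fluoride is −1; each hydroxide is −1; ammonia is neutral. With an overall charge of 0 the chromium centre must be in the +3 oxidation state.
Chromium is a group-6 element; Cr(III) is therefore d³.
In an octahedral field the d³ configuration is t₂g³e_g⁰ (only one arrangement possible), giving 3 unpaired electrons.

3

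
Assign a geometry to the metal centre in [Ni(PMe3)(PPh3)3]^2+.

square planar

Summing ligand charges against the +2 overall charge gives an oxidation state of +2 for nickel.
Group 10 minus oxidation state 2 gives a d⁸ configuration.
Coordination number: 4.
Trimethylphosphine and triphenylphosphine are strong-field ligands (high in the spectrochemical series).
A 3d d⁸ ion with strong-field ligands gains enough CFSE to favour square planar over tetrahedral.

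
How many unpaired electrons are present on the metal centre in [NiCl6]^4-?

Ligand charges: each chloride is −1. With an overall charge of −4 the nickel centre must be in the +2 oxidation state.
Nickel is a group-10 element; Ni(II) is therefore d⁸.
In an octahedral field the d⁸ configuration is t₂g⁶e_g² (only one arrangement possible), giving 2 unpaired electrons.

2 unpaired electrons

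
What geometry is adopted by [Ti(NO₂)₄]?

tetrahedral

Summing ligand charges against the 0 overall charge gives an oxidation state of +4 for titanium.
Group 4 minus oxidation state 4 gives a d⁰ configuration.
Coordination number: 4.
A d⁰ ion has no crystal-field stabilisation preference between square planar and tetrahedral, so four ligands adopt the sterically favoured tetrahedral geometry.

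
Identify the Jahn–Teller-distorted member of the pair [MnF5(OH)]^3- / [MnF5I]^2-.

[MnF5(OH)]^3-: Summing ligand charges against the −3 overall charge gives an oxidation state of +3 for manganese. Mn sits in group 7, so the d-electron count is 7 − 3 = 4. Fluoride and hydroxide are weak-field ligands for a first-row metal, so the complex is high-spin. The t₂g³e_g¹ (high-spin) configuration has an unevenly filled e_g set; the Jahn–Teller theorem predicts a tetragonal distortion (typically axial elongation) to lift the degeneracy.
[MnF5I]^2-: Each fluoride is −1; each iodide is −1; balancing the −2 overall charge requires Mn(IV). Mn sits in group 7, so the d-electron count is 7 − 4 = 3. The d³ configuration leaves the e_g set evenly filled (or empty) — no strong Jahn–Teller driving force.

[MnF5(OH)]^3-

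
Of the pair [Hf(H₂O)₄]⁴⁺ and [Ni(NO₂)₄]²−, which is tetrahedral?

For [Hf(H₂O)₄]⁴⁺: Water is neutral; balancing the +4 overall charge requires Hf(IV). Hafnium is a group-4 element; Hf(IV) is therefore d⁰. A d⁰ ion has no crystal-field stabilisation preference between square planar and tetrahedral, so four ligands adopt the sterically favoured tetrahedral geometry. → tetrahedral.
For [Ni(NO₂)₄]²−: Ligand charges: each nitro (N-bound nitrite) is −1. With an overall charge of −2 the nickel centre must be in the +2 oxidation state. Ni sits in group 10, so the d-electron count is 10 − 2 = 8. Nitro (N-bound nitrite) is a strong-field ligand (high in the spectrochemical series). A 3d d⁸ ion with strong-field ligands gains enough CFSE to favour square planar over tetrahedral. → square planar.

[Hf(H₂O)₄]⁴⁺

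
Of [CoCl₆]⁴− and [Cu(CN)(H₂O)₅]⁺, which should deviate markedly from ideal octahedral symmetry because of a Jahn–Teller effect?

[CoCl₆]⁴−: Ligand charges: each chloride is −1. With an overall charge of −4 the cobalt centre must be in the +2 oxidation state. Co sits in group 9, so the d-electron count is 9 − 2 = 7. Chloride is a weak-field ligand for a first-row metal, so the complex is high-spin. The d⁷ configuration leaves the e_g set evenly filled (or empty) — no strong Jahn–Teller driving force.
[Cu(CN)(H₂O)₅]⁺: Each cyanide is −1; water is neutral; balancing the +1 overall charge requires Cu(II). Copper is a group-11 element; Cu(II) is therefore d⁹. The t₂g⁶e_g³ configuration has an unevenly filled e_g set; the Jahn–Teller theorem predicts a tetragonal distortion (typically axial elongation) to lift the degeneracy.

[Cu(CN)(H₂O)₅]⁺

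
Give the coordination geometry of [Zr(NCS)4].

tetrahedral

Each isothiocyanate is −1; balancing the 0 overall charge requires Zr(IV).
Zr sits in group 4, so the d-electron count is 4 − 4 = 0.
Coordination number: 4.
A d⁰ ion has no crystal-field stabilisation preference between square planar and tetrahedral, so four ligands adopt the sterically favoured tetrahedral geometry.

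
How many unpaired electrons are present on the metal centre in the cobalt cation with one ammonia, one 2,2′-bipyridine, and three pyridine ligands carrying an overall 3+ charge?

0 unpaired electrons

Ligand charges: ammonia is neutral; 2,2′-bipyridine is neutral; pyridine is neutral. With an overall charge of +3 the cobalt centre must be in the +3 oxidation state.
Group 9 minus oxidation state 3 gives a d⁶ configuration.
Counting donor atoms: 1×ammonia (monodentate) → 1 donor; 1×2,2′-bipyridine (bidentate) → 2 donors; 3×pyridine (monodentate) → 3 donors. Coordination number = 6.
The spin state decides the count: Co(III) has an exceptionally large octahedral splitting and is low-spin with essentially every ligand except fluoride.
An octahedral low-spin d⁶ ion is t₂g⁶e_g⁰, giving 0 unpaired electrons.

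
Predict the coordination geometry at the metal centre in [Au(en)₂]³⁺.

Ligand charges: ethylenediamine is neutral. With an overall charge of +3 the gold centre must be in the +3 oxidation state.
Au sits in group 11, so the d-electron count is 11 − 3 = 8.
Counting donor atoms: 2×ethylenediamine (bidentate) → 4 donors. Coordination number = 4.
A 5d d⁸ ion has a large crystal-field splitting; square planar leaves the high-energy d_{x²−y²} orbital empty and maximises CFSE.

square planar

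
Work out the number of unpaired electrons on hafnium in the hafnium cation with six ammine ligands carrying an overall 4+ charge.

0 unpaired electrons

Ligand charges: ammonia is neutral. With an overall charge of +4 the hafnium centre must be in the +4 oxidation state.
Hf sits in group 4, so the d-electron count is 4 − 4 = 0.
In an octahedral field the d⁰ configuration is t₂g⁰e_g⁰, giving 0 unpaired electrons.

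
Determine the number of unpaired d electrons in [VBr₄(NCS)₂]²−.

1 unpaired electron

Each bromide is −1; each isothiocyanate is −1; balancing the −2 overall charge requires V(IV).
V sits in group 5, so the d-electron count is 5 − 4 = 1.
In an octahedral field the d¹ configuration is t₂g¹e_g⁰ (only one arrangement possible), giving 1 unpaired electron.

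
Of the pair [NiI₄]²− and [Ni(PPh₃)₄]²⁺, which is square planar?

For [NiI₄]²−: Summing ligand charges against the −2 overall charge gives an oxidation state of +2 for nickel. Ni sits in group 10, so the d-electron count is 10 − 2 = 8. Iodide is a weak-field ligand. With weak-field ligands the CFSE gain from square planar is small, so a 3d d⁸ ion takes the sterically preferred tetrahedral geometry. → tetrahedral.
For [Ni(PPh₃)₄]²⁺: Ligand charges: triphenylphosphine is neutral. With an overall charge of +2 the nickel centre must be in the +2 oxidation state. Ni sits in group 10, so the d-electron count is 10 − 2 = 8. Triphenylphosphine is a strong-field ligand (high in the spectrochemical series). A 3d d⁸ ion with strong-field ligands gains enough CFSE to favour square planar over tetrahedral. → square planar.

[Ni(PPh₃)₄]²⁺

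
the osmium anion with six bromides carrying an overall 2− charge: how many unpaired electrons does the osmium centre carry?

2 unpaired electrons

Summing ligand charges against the −2 overall charge gives an oxidation state of +4 for osmium.
Group 8 minus oxidation state 4 gives a d⁴ configuration.
The spin state decides the count: a 5d ion has a large Δₒ and is invariably low-spin.
An octahedral low-spin d⁴ ion is t₂g⁴e_g⁰, giving 2 unpaired electrons.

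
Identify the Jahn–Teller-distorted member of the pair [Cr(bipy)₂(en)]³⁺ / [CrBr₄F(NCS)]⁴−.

[CrBr₄F(NCS)]⁴−

[Cr(bipy)₂(en)]³⁺: 2,2′-bipyridine is neutral; ethylenediamine is neutral; balancing the +3 overall charge requires Cr(III). Chromium is a group-6 element; Cr(III) is therefore d³. The d³ configuration leaves the e_g set evenly filled (or empty) — no strong Jahn–Teller driving force.
[CrBr₄F(NCS)]⁴−: Summing ligand charges against the −4 overall charge gives an oxidation state of +2 for chromium. Cr sits in group 6, so the d-electron count is 6 − 2 = 4. Bromide, fluoride, and isothiocyanate are weak-field ligands for a first-row metal, so the complex is high-spin. The t₂g³e_g¹ (high-spin) configuration has an unevenly filled e_g set; the Jahn–Teller theorem predicts a tetragonal distortion (typically axial elongation) to lift the degeneracy.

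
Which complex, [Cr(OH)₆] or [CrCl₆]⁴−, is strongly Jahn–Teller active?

[CrCl₆]⁴−

[Cr(OH)₆]: Summing ligand charges against the 0 overall charge gives an oxidation state of +6 for chromium. Cr sits in group 6, so the d-electron count is 6 − 6 = 0. The d⁰ configuration leaves the e_g set evenly filled (or empty) — no strong Jahn–Teller driving force.
[CrCl₆]⁴−: Ligand charges: each chloride is −1. With an overall charge of −4 the chromium centre must be in the +2 oxidation state. Group 6 minus oxidation state 2 gives a d⁴ configuration. Chloride is a weak-field ligand for a first-row metal, so the complex is high-spin. The t₂g³e_g¹ (high-spin) configuration has an unevenly filled e_g set; the Jahn–Teller theorem predicts a tetragonal distortion (typically axial elongation) to lift the degeneracy.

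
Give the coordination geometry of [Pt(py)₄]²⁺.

Summing ligand charges against the +2 overall charge gives an oxidation state of +2 for platinum.
Platinum is a group-10 element; Pt(II) is therefore d⁸.
Coordination number: 4.
A 5d d⁸ ion has a large crystal-field splitting; square planar leaves the high-energy d_{x²−y²} orbital empty and maximises CFSE.

square planar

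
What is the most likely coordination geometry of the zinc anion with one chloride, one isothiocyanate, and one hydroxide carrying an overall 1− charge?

trigonal planar

Each chloride is −1; each isothiocyanate is −1; each hydroxide is −1; balancing the −1 overall charge requires Zn(II).
Group 12 minus oxidation state 2 gives a d¹⁰ configuration.
With 3 monodentate ligands the coordination number is 3.
Three ligands around a d¹⁰ centre minimise repulsion in a trigonal-planar arrangement.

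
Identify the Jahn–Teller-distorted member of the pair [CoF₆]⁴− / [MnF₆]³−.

[MnF₆]³−

[CoF₆]⁴−: Ligand charges: each fluoride is −1. With an overall charge of −4 the cobalt centre must be in the +2 oxidation state. Group 9 minus oxidation state 2 gives a d⁷ configuration. Fluoride is a weak-field ligand for a first-row metal, so the complex is high-spin. The d⁷ configuration leaves the e_g set evenly filled (or empty) — no strong Jahn–Teller driving force.
[MnF₆]³−: Summing ligand charges against the −3 overall charge gives an oxidation state of +3 for manganese. Manganese is a group-7 element; Mn(III) is therefore d⁴. Fluoride is a weak-field ligand for a first-row metal, so the complex is high-spin. The t₂g³e_g¹ (high-spin) configuration has an unevenly filled e_g set; the Jahn–Teller theorem predicts a tetragonal distortion (typically axial elongation) to lift the degeneracy.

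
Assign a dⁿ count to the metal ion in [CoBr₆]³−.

Ligand charges: each bromide is −1. With an overall charge of −3 the cobalt centre must be in the +3 oxidation state.
Cobalt is a group-9 element; Co(III) is therefore d⁶.

d⁶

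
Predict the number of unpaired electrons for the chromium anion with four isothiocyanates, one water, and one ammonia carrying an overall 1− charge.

Ligand charges: each isothiocyanate is −1; water is neutral; ammonia is neutral. With an overall charge of −1 the chromium centre must be in the +3 oxidation state.
Chromium is a group-6 element; Cr(III) is therefore d³.
In an octahedral field the d³ configuration is t₂g³e_g⁰ (only one arrangement possible), giving 3 unpaired electrons.

3 unpaired electrons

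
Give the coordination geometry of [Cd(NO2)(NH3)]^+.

Summing ligand charges against the +1 overall charge gives an oxidation state of +2 for cadmium.
Cd sits in group 12, so the d-electron count is 12 − 2 = 10.
Coordination number: 2.
A d¹⁰ ion with only two ligands adopts a linear arrangement (sp hybridisation; no CFSE preference).

linear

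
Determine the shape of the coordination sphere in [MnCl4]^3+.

tetrahedral

Summing ligand charges against the +3 overall charge gives an oxidation state of +7 for manganese.
Manganese is a group-7 element; Mn(VII) is therefore d⁰.
With 4 monodentate ligands the coordination number is 4.
A d⁰ ion has no crystal-field stabilisation preference between square planar and tetrahedral, so four ligands adopt the sterically favoured tetrahedral geometry.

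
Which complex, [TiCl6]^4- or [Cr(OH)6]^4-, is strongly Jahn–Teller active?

[Cr(OH)6]^4-

[TiCl6]^4-: Summing ligand charges against the −4 overall charge gives an oxidation state of +2 for titanium. Titanium is a group-4 element; Ti(II) is therefore d². The d² configuration leaves the e_g set evenly filled (or empty) — no strong Jahn–Teller driving force.
[Cr(OH)6]^4-: Each hydroxide is −1; balancing the −4 overall charge requires Cr(II). Chromium is a group-6 element; Cr(II) is therefore d⁴. Hydroxide is a weak-field ligand for a first-row metal, so the complex is high-spin. The t₂g³e_g¹ (high-spin) configuration has an unevenly filled e_g set; the Jahn–Teller theorem predicts a tetragonal distortion (typically axial elongation) to lift the degeneracy.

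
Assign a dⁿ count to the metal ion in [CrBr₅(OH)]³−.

d³

Ligand charges: each bromide is −1; each hydroxide is −1. With an overall charge of −3 the chromium centre must be in the +3 oxidation state.
Group 6 minus oxidation state 3 gives a d³ configuration.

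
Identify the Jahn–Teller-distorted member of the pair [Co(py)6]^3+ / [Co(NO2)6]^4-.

[Co(NO2)6]^4-

[Co(py)6]^3+: Ligand charges: pyridine is neutral. With an overall charge of +3 the cobalt centre must be in the +3 oxidation state. Cobalt is a group-9 element; Co(III) is therefore d⁶. Co(III) has an exceptionally large octahedral splitting and is low-spin with essentially every ligand except fluoride. The d⁶ configuration leaves the e_g set evenly filled (or empty) — no strong Jahn–Teller driving force.
[Co(NO2)6]^4-: Summing ligand charges against the −4 overall charge gives an oxidation state of +2 for cobalt. Cobalt is a group-9 element; Co(II) is therefore d⁷. Nitro (N-bound nitrite) is a strong-field ligand (high in the spectrochemical series) for a first-row metal, so the complex is low-spin. The t₂g⁶e_g¹ (low-spin) configuration has an unevenly filled e_g set; the Jahn–Teller theorem predicts a tetragonal distortion (typically axial elongation) to lift the degeneracy.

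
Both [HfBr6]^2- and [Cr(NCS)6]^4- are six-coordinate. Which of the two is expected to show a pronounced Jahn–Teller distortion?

[Cr(NCS)6]^4-

[HfBr6]^2-: Each bromide is −1; balancing the −2 overall charge requires Hf(IV). Hf sits in group 4, so the d-electron count is 4 − 4 = 0. The d⁰ configuration leaves the e_g set evenly filled (or empty) — no strong Jahn–Teller driving force.
[Cr(NCS)6]^4-: Ligand charges: each isothiocyanate is −1. With an overall charge of −4 the chromium centre must be in the +2 oxidation state. Group 6 minus oxidation state 2 gives a d⁴ configuration. Isothiocyanate is a weak-field ligand for a first-row metal, so the complex is high-spin. The t₂g³e_g¹ (high-spin) configuration has an unevenly filled e_g set; the Jahn–Teller theorem predicts a tetragonal distortion (typically axial elongation) to lift the degeneracy.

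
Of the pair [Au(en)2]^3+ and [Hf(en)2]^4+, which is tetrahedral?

For [Au(en)2]^3+: Summing ligand charges against the +3 overall charge gives an oxidation state of +3 for gold. Group 11 minus oxidation state 3 gives a d⁸ configuration. A 5d d⁸ ion has a large crystal-field splitting; square planar leaves the high-energy d_{x²−y²} orbital empty and maximises CFSE. → square planar.
For [Hf(en)2]^4+: Ethylenediamine is neutral; balancing the +4 overall charge requires Hf(IV). Hf sits in group 4, so the d-electron count is 4 − 4 = 0. A d⁰ ion has no crystal-field stabilisation preference between square planar and tetrahedral, so four ligands adopt the sterically favoured tetrahedral geometry. → tetrahedral.

[Hf(en)2]^4+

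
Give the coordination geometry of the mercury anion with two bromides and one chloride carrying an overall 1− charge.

Each bromide is −1; each chloride is −1; balancing the −1 overall charge requires Hg(II).
Hg sits in group 12, so the d-electron count is 12 − 2 = 10.
With 3 monodentate ligands the coordination number is 3.
Three ligands around a d¹⁰ centre minimise repulsion in a trigonal-planar arrangement.

trigonal planar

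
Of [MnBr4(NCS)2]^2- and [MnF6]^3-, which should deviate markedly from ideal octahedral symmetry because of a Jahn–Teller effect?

[MnF6]^3-

[MnBr4(NCS)2]^2-: Ligand charges: each bromide is −1; each isothiocyanate is −1. With an overall charge of −2 the manganese centre must be in the +4 oxidation state. Group 7 minus oxidation state 4 gives a d³ configuration. The d³ configuration leaves the e_g set evenly filled (or empty) — no strong Jahn–Teller driving force.
[MnF6]^3-: Each fluoride is −1; balancing the −3 overall charge requires Mn(III). Group 7 minus oxidation state 3 gives a d⁴ configuration. Fluoride is a weak-field ligand for a first-row metal, so the complex is high-spin. The t₂g³e_g¹ (high-spin) configuration has an unevenly filled e_g set; the Jahn–Teller theorem predicts a tetragonal distortion (typically axial elongation) to lift the degeneracy.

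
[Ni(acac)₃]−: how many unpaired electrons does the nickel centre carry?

2 unpaired electrons

Summing ligand charges against the −1 overall charge gives an oxidation state of +2 for nickel.
Nickel is a group-10 element; Ni(II) is therefore d⁸.
Counting donor atoms: 3×acetylacetonate (bidentate) → 6 donors. Coordination number = 6.
In an octahedral field the d⁸ configuration is t₂g⁶e_g² (only one arrangement possible), giving 2 unpaired electrons.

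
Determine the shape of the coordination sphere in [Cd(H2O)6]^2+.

Water is neutral; balancing the +2 overall charge requires Cd(II).
Cadmium is a group-12 element; Cd(II) is therefore d¹⁰.
Coordination number: 6.
Six donors around a single metal centre give an octahedral coordination sphere.

octahedral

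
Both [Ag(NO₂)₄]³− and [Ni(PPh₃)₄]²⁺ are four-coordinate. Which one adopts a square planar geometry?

[Ni(PPh₃)₄]²⁺

For [Ag(NO₂)₄]³−: Summing ligand charges against the −3 overall charge gives an oxidation state of +1 for silver. Group 11 minus oxidation state 1 gives a d¹⁰ configuration. A d¹⁰ ion has no crystal-field stabilisation preference between square planar and tetrahedral, so four ligands adopt the sterically favoured tetrahedral geometry. → tetrahedral.
For [Ni(PPh₃)₄]²⁺: Summing ligand charges against the +2 overall charge gives an oxidation state of +2 for nickel. Group 10 minus oxidation state 2 gives a d⁸ configuration. Triphenylphosphine is a strong-field ligand (high in the spectrochemical series). A 3d d⁸ ion with strong-field ligands gains enough CFSE to favour square planar over tetrahedral. → square planar.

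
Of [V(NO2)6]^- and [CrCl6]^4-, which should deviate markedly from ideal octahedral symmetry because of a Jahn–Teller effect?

[CrCl6]^4-

[V(NO2)6]^-: Ligand charges: each nitro (N-bound nitrite) is −1. With an overall charge of −1 the vanadium centre must be in the +5 oxidation state. Group 5 minus oxidation state 5 gives a d⁰ configuration. The d⁰ configuration leaves the e_g set evenly filled (or empty) — no strong Jahn–Teller driving force.
[CrCl6]^4-: Each chloride is −1; balancing the −4 overall charge requires Cr(II). Cr sits in group 6, so the d-electron count is 6 − 2 = 4. Chloride is a weak-field ligand for a first-row metal, so the complex is high-spin. The t₂g³e_g¹ (high-spin) configuration has an unevenly filled e_g set; the Jahn–Teller theorem predicts a tetragonal distortion (typically axial elongation) to lift the degeneracy.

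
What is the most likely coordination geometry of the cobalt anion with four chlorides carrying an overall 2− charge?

tetrahedral

Summing ligand charges against the −2 overall charge gives an oxidation state of +2 for cobalt.
Cobalt is a group-9 element; Co(II) is therefore d⁷.
With 4 monodentate ligands the coordination number is 4.
Chloride is a weak-field ligand.
For a high-spin 3d d⁷ ion with weak-field ligands the small Δₜ gives little square-planar CFSE advantage, so four ligands adopt the sterically favoured tetrahedral geometry.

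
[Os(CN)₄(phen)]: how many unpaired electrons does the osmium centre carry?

Summing ligand charges against the 0 overall charge gives an oxidation state of +4 for osmium.
Os sits in group 8, so the d-electron count is 8 − 4 = 4.
Counting donor atoms: 4×cyanide (monodentate) → 4 donors; 1×1,10-phenanthroline (bidentate) → 2 donors. Coordination number = 6.
The spin state decides the count: a 5d ion has a large Δₒ and is invariably low-spin.
An octahedral low-spin d⁴ ion is t₂g⁴e_g⁰, giving 2 unpaired electrons.

2 unpaired electrons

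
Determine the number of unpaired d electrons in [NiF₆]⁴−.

Summing ligand charges against the −4 overall charge gives an oxidation state of +2 for nickel.
Ni sits in group 10, so the d-electron count is 10 − 2 = 8.
In an octahedral field the d⁸ configuration is t₂g⁶e_g² (only one arrangement possible), giving 2 unpaired electrons.

2 unpaired electrons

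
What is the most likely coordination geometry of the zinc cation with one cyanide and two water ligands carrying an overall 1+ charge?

trigonal planar

Summing ligand charges against the +1 overall charge gives an oxidation state of +2 for zinc.
Group 12 minus oxidation state 2 gives a d¹⁰ configuration.
Coordination number: 3.
Three ligands around a d¹⁰ centre minimise repulsion in a trigonal-planar arrangement.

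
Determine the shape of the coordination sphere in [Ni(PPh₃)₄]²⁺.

square planar

Summing ligand charges against the +2 overall charge gives an oxidation state of +2 for nickel.
Nickel is a group-10 element; Ni(II) is therefore d⁸.
With 4 monodentate ligands the coordination number is 4.
Triphenylphosphine is a strong-field ligand (high in the spectrochemical series).
A 3d d⁸ ion with strong-field ligands gains enough CFSE to favour square planar over tetrahedral.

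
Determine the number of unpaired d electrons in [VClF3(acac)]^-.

Summing ligand charges against the −1 overall charge gives an oxidation state of +4 for vanadium.
V sits in group 5, so the d-electron count is 5 − 4 = 1.
Counting donor atoms: 1×chloride (monodentate) → 1 donor; 3×fluoride (monodentate) → 3 donors; 1×acetylacetonate (bidentate) → 2 donors. Coordination number = 6.
In an octahedral field the d¹ configuration is t₂g¹e_g⁰ (only one arrangement possible), giving 1 unpaired electron.

1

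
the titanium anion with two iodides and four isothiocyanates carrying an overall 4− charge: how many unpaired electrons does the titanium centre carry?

Each iodide is −1; each isothiocyanate is −1; balancing the −4 overall charge requires Ti(II).
Titanium is a group-4 element; Ti(II) is therefore d².
In an octahedral field the d² configuration is t₂g²e_g⁰ (only one arrangement possible), giving 2 unpaired electrons.

2 unpaired electrons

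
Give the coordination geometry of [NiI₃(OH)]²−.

Each iodide is −1; each hydroxide is −1; balancing the −2 overall charge requires Ni(II).
Nickel is a group-10 element; Ni(II) is therefore d⁸.
Coordination number: 4.
Hydroxide and iodide are weak-field ligands.
With weak-field ligands the CFSE gain from square planar is small, so a 3d d⁸ ion takes the sterically preferred tetrahedral geometry.

tetrahedral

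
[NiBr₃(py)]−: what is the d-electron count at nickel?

d8

Each bromide is −1; pyridine is neutral; balancing the −1 overall charge requires Ni(II).
Group 10 minus oxidation state 2 gives a d⁸ configuration.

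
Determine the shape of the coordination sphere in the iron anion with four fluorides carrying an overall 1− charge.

Each fluoride is −1; balancing the −1 overall charge requires Fe(III).
Fe sits in group 8, so the d-electron count is 8 − 3 = 5.
Coordination number: 4.
Fluoride is a weak-field ligand.
A high-spin d⁵ ion has zero CFSE in either geometry, so four ligands adopt the sterically favoured tetrahedral geometry.

tetrahedral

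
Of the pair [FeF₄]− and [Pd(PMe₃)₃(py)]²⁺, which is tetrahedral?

For [FeF₄]−: Ligand charges: each fluoride is −1. With an overall charge of −1 the iron centre must be in the +3 oxidation state. Iron is a group-8 element; Fe(III) is therefore d⁵. A high-spin d⁵ ion has zero CFSE in either geometry, so four ligands adopt the sterically favoured tetrahedral geometry. → tetrahedral.
For [Pd(PMe₃)₃(py)]²⁺: Summing ligand charges against the +2 overall charge gives an oxidation state of +2 for palladium. Palladium is a group-10 element; Pd(II) is therefore d⁸. A 4d d⁸ ion has a large crystal-field splitting; square planar leaves the high-energy d_{x²−y²} orbital empty and maximises CFSE. → square planar.

[FeF₄]−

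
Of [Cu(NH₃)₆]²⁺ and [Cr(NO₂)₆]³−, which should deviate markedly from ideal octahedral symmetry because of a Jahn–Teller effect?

[Cu(NH₃)₆]²⁺

[Cu(NH₃)₆]²⁺: Summing ligand charges against the +2 overall charge gives an oxidation state of +2 for copper. Group 11 minus oxidation state 2 gives a d⁹ configuration. The t₂g⁶e_g³ configuration has an unevenly filled e_g set; the Jahn–Teller theorem predicts a tetragonal distortion (typically axial elongation) to lift the degeneracy.
[Cr(NO₂)₆]³−: Ligand charges: each nitro (N-bound nitrite) is −1. With an overall charge of −3 the chromium centre must be in the +3 oxidation state. Group 6 minus oxidation state 3 gives a d³ configuration. The d³ configuration leaves the e_g set evenly filled (or empty) — no strong Jahn–Teller driving force.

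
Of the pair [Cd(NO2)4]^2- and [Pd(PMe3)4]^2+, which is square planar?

[Pd(PMe3)4]^2+

For [Cd(NO2)4]^2-: Ligand charges: each nitro (N-bound nitrite) is −1. With an overall charge of −2 the cadmium centre must be in the +2 oxidation state. Cadmium is a group-12 element; Cd(II) is therefore d¹⁰. A d¹⁰ ion has no crystal-field stabilisation preference between square planar and tetrahedral, so four ligands adopt the sterically favoured tetrahedral geometry. → tetrahedral.
For [Pd(PMe3)4]^2+: Summing ligand charges against the +2 overall charge gives an oxidation state of +2 for palladium. Pd sits in group 10, so the d-electron count is 10 − 2 = 8. A 4d d⁸ ion has a large crystal-field splitting; square planar leaves the high-energy d_{x²−y²} orbital empty and maximises CFSE. → square planar.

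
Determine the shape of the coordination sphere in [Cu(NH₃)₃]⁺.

trigonal planar

Summing ligand charges against the +1 overall charge gives an oxidation state of +1 for copper.
Group 11 minus oxidation state 1 gives a d¹⁰ configuration.
With 3 monodentate ligands the coordination number is 3.
Three ligands around a d¹⁰ centre minimise repulsion in a trigonal-planar arrangement.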